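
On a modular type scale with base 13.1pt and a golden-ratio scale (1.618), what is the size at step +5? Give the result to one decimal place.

13.1 × 1.618⁵ = 13.1 × 11.08901 ≈ 145.27

145.3pt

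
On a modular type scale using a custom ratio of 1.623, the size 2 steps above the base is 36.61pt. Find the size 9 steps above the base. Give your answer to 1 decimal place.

1086.0pt

Moving from step +2 to step +9 is 7 steps up, so multiply by r⁷.
36.61 × 1.623⁷ = 36.61 × 29.66399 ≈ 1085.999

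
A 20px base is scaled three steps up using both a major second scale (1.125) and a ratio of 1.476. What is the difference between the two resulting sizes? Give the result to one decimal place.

35.8px

Major second: 20.0 × 1.125³ = 28.477px
At 1.476: 20.0 × 1.476³ = 64.312px
Difference: 64.312 − 28.477 = 35.835px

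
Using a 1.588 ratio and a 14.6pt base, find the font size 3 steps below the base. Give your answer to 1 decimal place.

Each step on a modular scale multiplies by the ratio, so the size n steps from the base is base × ratioⁿ.
14.6 ÷ 1.588³ = 14.6 ÷ 4.00453 ≈ 3.65

3.6pt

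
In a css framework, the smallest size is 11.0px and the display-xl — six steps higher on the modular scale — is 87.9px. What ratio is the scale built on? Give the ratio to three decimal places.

r⁶ = 87.9 / 11.0, so r = (87.9/11.0)^(1/6).
r = 7.9909^(1/6) ≈ 1.4139

1.414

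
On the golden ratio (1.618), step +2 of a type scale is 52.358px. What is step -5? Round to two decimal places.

52.358 ÷ 1.618⁷ = 52.358 ÷ 29.03017 ≈ 1.804

1.80px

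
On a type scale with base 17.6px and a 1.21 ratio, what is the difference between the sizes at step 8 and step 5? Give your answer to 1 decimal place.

35.2px

Step 5: 17.6 × 1.21⁵ = 45.650px
Step 8: 17.6 × 1.21⁸ = 80.872px
Difference: 80.872 − 45.650 = 35.222px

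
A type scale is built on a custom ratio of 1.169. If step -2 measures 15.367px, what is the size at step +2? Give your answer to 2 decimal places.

15.367 × 1.169⁴ = 15.367 × 1.86749 ≈ 28.698

28.70px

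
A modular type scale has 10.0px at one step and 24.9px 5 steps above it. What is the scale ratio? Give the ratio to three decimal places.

The ratio satisfies 10.0 × r⁵ = 24.9, so r = (24.9 / 10.0)^(1/5).
r = 2.4900^(1/5) ≈ 1.2002

1.200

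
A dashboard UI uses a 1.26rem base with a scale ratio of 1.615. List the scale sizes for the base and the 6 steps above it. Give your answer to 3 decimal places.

Step 0: 1.26rem
Step 1: 1.26 × 1.615 = 2.035
Step 2: 1.26 × 1.615² = 3.286
Step 3: 1.26 × 1.615³ = 5.307
Step 4: 1.26 × 1.615⁴ = 8.572
Step 5: 1.26 × 1.615⁵ = 13.843
Step 6: 1.26 × 1.615⁶ = 22.357

1.260rem, 2.035rem, 3.286rem, 5.307rem, 8.572rem, 13.843rem, 22.357rem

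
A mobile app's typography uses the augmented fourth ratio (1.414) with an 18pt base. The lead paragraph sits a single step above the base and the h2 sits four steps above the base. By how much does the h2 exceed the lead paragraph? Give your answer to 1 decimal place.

Step 1: 18.0 × 1.414 = 25.452pt
Step 4: 18.0 × 1.414⁴ = 71.957pt
Difference: 71.957 − 25.452 = 46.505pt

46.5pt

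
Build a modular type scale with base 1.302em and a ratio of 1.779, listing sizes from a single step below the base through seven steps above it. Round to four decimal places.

Step -1: 1.302 ÷ 1.779 = 0.7319
Step 0: 1.302em
Step 1: 1.302 × 1.779 = 2.3163
Step 2: 1.302 × 1.779² = 4.1206
Step 3: 1.302 × 1.779³ = 7.3306
Step 4: 1.302 × 1.779⁴ = 13.0411
Step 5: 1.302 × 1.779⁵ = 23.2001
Step 6: 1.302 × 1.779⁶ = 41.2731
Step 7: 1.302 × 1.779⁷ = 73.4248

0.7319em, 1.3020em, 2.3163em, 4.1206em, 7.3306em, 13.0411em, 23.2001em, 41.2731em, 73.4248em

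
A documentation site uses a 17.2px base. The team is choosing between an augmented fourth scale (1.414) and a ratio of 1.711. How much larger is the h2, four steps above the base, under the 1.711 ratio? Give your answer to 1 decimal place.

78.7px

Augmented fourth: 17.2 × 1.414⁴ = 68.758px
At 1.711: 17.2 × 1.711⁴ = 147.411px
Difference: 147.411 − 68.758 = 78.653px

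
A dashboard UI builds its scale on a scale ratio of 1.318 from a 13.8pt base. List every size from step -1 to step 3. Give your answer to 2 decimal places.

Step -1: 13.8 ÷ 1.318 = 10.47
Step 0: 13.8pt
Step 1: 13.8 × 1.318 = 18.19
Step 2: 13.8 × 1.318² = 23.97
Step 3: 13.8 × 1.318³ = 31.60

10.47pt, 13.80pt, 18.19pt, 23.97pt, 31.60pt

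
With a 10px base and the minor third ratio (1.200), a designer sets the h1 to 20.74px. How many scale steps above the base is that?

1.200ⁿ = 20.74 / 10 = 2.0740
n = ln(2.0740) / ln(1.200) = 0.7295 / 0.1823 ≈ 4.00

4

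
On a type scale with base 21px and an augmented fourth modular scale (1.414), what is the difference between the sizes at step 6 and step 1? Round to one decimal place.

Step 1: 21.0 × 1.414 = 29.694px
Step 6: 21.0 × 1.414⁶ = 167.848px
Difference: 167.848 − 29.694 = 138.154px

138.2px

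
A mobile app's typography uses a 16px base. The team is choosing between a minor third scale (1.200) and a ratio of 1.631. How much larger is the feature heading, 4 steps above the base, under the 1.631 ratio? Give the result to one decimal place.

80.0px

Minor third: 16.0 × 1.200⁴ = 33.178px
At 1.631: 16.0 × 1.631⁴ = 113.223px
Difference: 113.223 − 33.178 = 80.045px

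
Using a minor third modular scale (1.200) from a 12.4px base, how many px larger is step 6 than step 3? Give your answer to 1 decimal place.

Step 3: 12.4 × 1.200³ = 21.427px
Step 6: 12.4 × 1.200⁶ = 37.026px
Difference: 37.026 − 21.427 = 15.599px

15.6px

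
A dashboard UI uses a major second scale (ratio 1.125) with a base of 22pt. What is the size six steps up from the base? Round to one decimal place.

22.0 × 1.125⁶ = 22.0 × 2.02729 ≈ 44.60

44.6pt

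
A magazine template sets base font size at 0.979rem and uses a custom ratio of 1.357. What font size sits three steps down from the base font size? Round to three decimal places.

0.979 ÷ 1.357³ = 0.979 ÷ 2.49885 ≈ 0.392

0.392rem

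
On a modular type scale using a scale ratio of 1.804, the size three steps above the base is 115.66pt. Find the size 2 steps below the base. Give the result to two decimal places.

6.05pt

Moving from step +3 to step -2 is 5 steps down, so divide by r⁵.
115.66 ÷ 1.804⁵ = 115.66 ÷ 19.10657 ≈ 6.053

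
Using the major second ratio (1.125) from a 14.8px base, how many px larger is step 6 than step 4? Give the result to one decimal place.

Step 4: 14.8 × 1.125⁴ = 23.707px
Step 6: 14.8 × 1.125⁶ = 30.004px
Difference: 30.004 − 23.707 = 6.297px

6.3px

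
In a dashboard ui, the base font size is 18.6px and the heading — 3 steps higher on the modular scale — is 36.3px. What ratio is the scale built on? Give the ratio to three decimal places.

The ratio satisfies 18.6 × r³ = 36.3, so r = (36.3 / 18.6)^(1/3).
r = 1.9516^(1/3) ≈ 1.2497

1.250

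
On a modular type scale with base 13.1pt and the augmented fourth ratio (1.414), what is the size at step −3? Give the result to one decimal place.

4.6pt

Every step multiplies by the scale ratio.
13.1 ÷ 1.414³ = 13.1 ÷ 2.82715 ≈ 4.63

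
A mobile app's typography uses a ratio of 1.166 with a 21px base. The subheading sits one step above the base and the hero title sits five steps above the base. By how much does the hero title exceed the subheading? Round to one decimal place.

20.8px

Step 1: 21.0 × 1.166 = 24.486px
Step 5: 21.0 × 1.166⁵ = 45.260px
Difference: 45.260 − 24.486 = 20.774px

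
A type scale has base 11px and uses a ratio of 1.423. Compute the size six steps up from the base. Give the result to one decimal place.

91.3px

A modular type scale is a geometric sequence: sizeₙ = base × rⁿ.
11.0 × 1.423⁶ = 11.0 × 8.30289 ≈ 91.33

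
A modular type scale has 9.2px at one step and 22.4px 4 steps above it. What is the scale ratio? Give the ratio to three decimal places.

The ratio satisfies 9.2 × r⁴ = 22.4, so r = (22.4 / 9.2)^(1/4).
r = 2.4348^(1/4) ≈ 1.2492

1.249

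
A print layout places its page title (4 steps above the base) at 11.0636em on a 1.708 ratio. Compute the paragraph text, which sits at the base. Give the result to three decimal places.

11.0636 ÷ 1.708⁴ = 11.0636 ÷ 8.51043 ≈ 1.300

1.300em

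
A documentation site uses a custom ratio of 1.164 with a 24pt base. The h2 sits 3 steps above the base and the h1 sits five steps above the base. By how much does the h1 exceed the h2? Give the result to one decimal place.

13.4pt

Step 3: 24.0 × 1.164³ = 37.850pt
Step 5: 24.0 × 1.164⁵ = 51.283pt
Difference: 51.283 − 37.850 = 13.433pt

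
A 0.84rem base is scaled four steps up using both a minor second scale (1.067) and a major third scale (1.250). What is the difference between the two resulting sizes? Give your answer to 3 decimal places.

0.962rem

Minor second: 0.84 × 1.067⁴ = 1.08877rem
Major third: 0.84 × 1.250⁴ = 2.05078rem
Difference: 2.05078 − 1.08877 = 0.96201rem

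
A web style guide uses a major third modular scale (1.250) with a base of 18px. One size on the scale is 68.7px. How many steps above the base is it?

1.250ⁿ = 68.7 / 18 = 3.8167
n = ln(3.8167) / ln(1.250) = 1.3394 / 0.2231 ≈ 6.00

6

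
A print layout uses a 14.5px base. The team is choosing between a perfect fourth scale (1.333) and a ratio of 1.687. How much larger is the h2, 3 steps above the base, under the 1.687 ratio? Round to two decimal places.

Perfect fourth: 14.5 × 1.333³ = 34.3446px
At 1.687: 14.5 × 1.687³ = 69.6167px
Difference: 69.6167 − 34.3446 = 35.2721px

35.27px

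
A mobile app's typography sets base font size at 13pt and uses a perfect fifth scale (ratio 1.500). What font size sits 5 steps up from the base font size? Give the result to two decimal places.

98.72pt

Every step multiplies by the scale ratio.
13.0 × 1.500⁵ = 13.0 × 7.59375 ≈ 98.72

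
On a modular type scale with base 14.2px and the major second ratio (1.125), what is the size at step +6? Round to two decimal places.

28.79px

A modular type scale is a geometric sequence: sizeₙ = base × rⁿ.
14.2 × 1.125⁶ = 14.2 × 2.02729 ≈ 28.79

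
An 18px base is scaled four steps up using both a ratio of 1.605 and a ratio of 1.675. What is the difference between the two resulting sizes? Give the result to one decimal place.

At 1.605: 18.0 × 1.605⁴ = 119.446px
At 1.675: 18.0 × 1.675⁴ = 141.688px
Difference: 141.688 − 119.446 = 22.242px

22.2px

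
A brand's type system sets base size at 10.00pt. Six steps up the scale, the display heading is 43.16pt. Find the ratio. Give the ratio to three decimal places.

r⁶ = 43.16 / 10.00, so r = (43.16/10.00)^(1/6).
r = 4.3160^(1/6) ≈ 1.2760

1.276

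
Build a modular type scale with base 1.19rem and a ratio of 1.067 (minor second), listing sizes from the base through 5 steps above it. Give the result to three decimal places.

Step 0: 1.19rem
Step 1: 1.19 × 1.067 = 1.270
Step 2: 1.19 × 1.067² = 1.355
Step 3: 1.19 × 1.067³ = 1.446
Step 4: 1.19 × 1.067⁴ = 1.542
Step 5: 1.19 × 1.067⁵ = 1.646

1.190rem, 1.270rem, 1.355rem, 1.446rem, 1.542rem, 1.646rem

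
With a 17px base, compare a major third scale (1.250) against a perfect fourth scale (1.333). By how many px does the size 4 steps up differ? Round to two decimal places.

Major third: 17.0 × 1.250⁴ = 41.5039px
Perfect fourth: 17.0 × 1.333⁴ = 53.6747px
Difference: 53.6747 − 41.5039 = 12.1708px

12.17px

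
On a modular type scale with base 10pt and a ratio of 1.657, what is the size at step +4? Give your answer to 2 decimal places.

75.39pt

10.0 × 1.657⁴ = 10.0 × 7.53859 ≈ 75.39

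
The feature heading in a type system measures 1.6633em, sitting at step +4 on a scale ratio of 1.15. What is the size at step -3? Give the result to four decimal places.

Moving from step +4 to step -3 is 7 steps down, so divide by r⁷.
1.6633 ÷ 1.15⁷ = 1.6633 ÷ 2.66002 ≈ 0.6253

0.6253em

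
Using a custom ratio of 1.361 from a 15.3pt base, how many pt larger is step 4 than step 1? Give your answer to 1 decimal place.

Step 1: 15.3 × 1.361 = 20.823pt
Step 4: 15.3 × 1.361⁴ = 52.496pt
Difference: 52.496 − 20.823 = 31.673pt

31.7pt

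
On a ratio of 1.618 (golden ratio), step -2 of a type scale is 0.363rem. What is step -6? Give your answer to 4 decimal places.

0.0530rem

0.363 ÷ 1.618⁴ = 0.363 ÷ 6.85353 ≈ 0.0530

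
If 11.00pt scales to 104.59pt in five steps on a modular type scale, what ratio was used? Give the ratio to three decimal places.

1.569

r⁵ = 104.59 / 11.00, so r = (104.59/11.00)^(1/5).
r = 9.5082^(1/5) ≈ 1.5690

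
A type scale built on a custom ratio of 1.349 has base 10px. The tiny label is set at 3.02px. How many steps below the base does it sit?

4

1.349ⁿ = 10 / 3.02 = 3.3113
n = ln(3.3113) / ln(1.349) = 1.1973 / 0.2994 ≈ 4.00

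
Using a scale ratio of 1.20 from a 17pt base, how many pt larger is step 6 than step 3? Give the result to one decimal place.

Step 3: 17.0 × 1.20³ = 29.376pt
Step 6: 17.0 × 1.20⁶ = 50.762pt
Difference: 50.762 − 29.376 = 21.386pt

21.4pt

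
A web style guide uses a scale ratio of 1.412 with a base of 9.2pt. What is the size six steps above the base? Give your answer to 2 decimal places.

72.91pt

A modular type scale is a geometric sequence: sizeₙ = base × rⁿ.
9.2 × 1.412⁶ = 9.2 × 7.92516 ≈ 72.91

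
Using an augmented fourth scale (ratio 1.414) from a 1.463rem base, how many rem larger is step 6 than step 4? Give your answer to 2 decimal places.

Step 4: 1.463 × 1.414⁴ = 5.8485rem
Step 6: 1.463 × 1.414⁶ = 11.6934rem
Difference: 11.6934 − 5.8485 = 5.8449rem

5.84rem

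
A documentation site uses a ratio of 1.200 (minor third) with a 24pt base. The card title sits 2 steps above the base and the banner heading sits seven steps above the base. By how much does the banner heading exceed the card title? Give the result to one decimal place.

51.4pt

Step 2: 24.0 × 1.200² = 34.560pt
Step 7: 24.0 × 1.200⁷ = 85.996pt
Difference: 85.996 − 34.560 = 51.436pt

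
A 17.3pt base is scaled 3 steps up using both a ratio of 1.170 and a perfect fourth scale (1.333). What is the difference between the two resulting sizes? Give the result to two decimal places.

At 1.170: 17.3 × 1.170³ = 27.7079pt
Perfect fourth: 17.3 × 1.333³ = 40.9767pt
Difference: 40.9767 − 27.7079 = 13.2688pt

13.27pt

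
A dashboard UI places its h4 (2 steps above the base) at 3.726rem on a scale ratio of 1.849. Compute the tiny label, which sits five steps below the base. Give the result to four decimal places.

0.0504rem

Moving from step +2 to step -5 is 7 steps down, so divide by r⁷.
3.726 ÷ 1.849⁷ = 3.726 ÷ 73.88536 ≈ 0.0504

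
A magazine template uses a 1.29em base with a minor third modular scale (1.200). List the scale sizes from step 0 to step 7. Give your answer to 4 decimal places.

Step 0: 1.29em
Step 1: 1.29 × 1.200 = 1.5480
Step 2: 1.29 × 1.200² = 1.8576
Step 3: 1.29 × 1.200³ = 2.2291
Step 4: 1.29 × 1.200⁴ = 2.6749
Step 5: 1.29 × 1.200⁵ = 3.2099
Step 6: 1.29 × 1.200⁶ = 3.8519
Step 7: 1.29 × 1.200⁷ = 4.6223

1.2900em, 1.5480em, 1.8576em, 2.2291em, 2.6749em, 3.2099em, 3.8519em, 4.6223em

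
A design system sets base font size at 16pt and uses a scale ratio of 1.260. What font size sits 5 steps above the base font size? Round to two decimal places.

16.0 × 1.260⁵ = 16.0 × 3.17580 ≈ 50.81

50.81pt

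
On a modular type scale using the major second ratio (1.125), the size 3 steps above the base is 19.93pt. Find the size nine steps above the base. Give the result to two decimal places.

40.40pt

19.93 × 1.125⁶ = 19.93 × 2.02729 ≈ 40.404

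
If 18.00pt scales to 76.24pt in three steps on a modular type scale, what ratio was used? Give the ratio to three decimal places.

r³ = 76.24 / 18.00, so r = (76.24/18.00)^(1/3).
r = 4.2356^(1/3) ≈ 1.6180

1.618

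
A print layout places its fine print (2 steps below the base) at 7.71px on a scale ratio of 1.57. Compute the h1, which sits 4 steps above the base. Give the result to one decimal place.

115.5px

Moving from step -2 to step +4 is 6 steps up, so multiply by r⁶.
7.71 × 1.57⁶ = 7.71 × 14.97607 ≈ 115.466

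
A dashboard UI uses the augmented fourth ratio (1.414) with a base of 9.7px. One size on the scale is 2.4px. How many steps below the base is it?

1.414ⁿ = 9.7 / 2.4 = 4.0417
n = ln(4.0417) / ln(1.414) = 1.3967 / 0.3464 ≈ 4.03

4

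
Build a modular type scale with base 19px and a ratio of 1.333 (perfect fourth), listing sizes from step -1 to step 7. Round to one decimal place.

Step -1: 19.0 ÷ 1.333 = 14.3
Step 0: 19px
Step 1: 19.0 × 1.333 = 25.3
Step 2: 19.0 × 1.333² = 33.8
Step 3: 19.0 × 1.333³ = 45.0
Step 4: 19.0 × 1.333⁴ = 60.0
Step 5: 19.0 × 1.333⁵ = 80.0
Step 6: 19.0 × 1.333⁶ = 106.6
Step 7: 19.0 × 1.333⁷ = 142.1

14.3px, 19.0px, 25.3px, 33.8px, 45.0px, 60.0px, 80.0px, 106.6px, 142.1px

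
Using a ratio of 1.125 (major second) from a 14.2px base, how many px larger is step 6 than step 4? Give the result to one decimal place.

Step 4: 14.2 × 1.125⁴ = 22.746px
Step 6: 14.2 × 1.125⁶ = 28.787px
Difference: 28.787 − 22.746 = 6.041px

6.0px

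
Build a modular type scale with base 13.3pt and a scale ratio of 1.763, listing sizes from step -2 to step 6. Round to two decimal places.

Step -2: 13.3 ÷ 1.763² = 4.28
Step -1: 13.3 ÷ 1.763 = 7.54
Step 0: 13.3pt
Step 1: 13.3 × 1.763 = 23.45
Step 2: 13.3 × 1.763² = 41.34
Step 3: 13.3 × 1.763³ = 72.88
Step 4: 13.3 × 1.763⁴ = 128.49
Step 5: 13.3 × 1.763⁵ = 226.52
Step 6: 13.3 × 1.763⁶ = 399.36

4.28pt, 7.54pt, 13.30pt, 23.45pt, 41.34pt, 72.88pt, 128.49pt, 226.52pt, 399.36pt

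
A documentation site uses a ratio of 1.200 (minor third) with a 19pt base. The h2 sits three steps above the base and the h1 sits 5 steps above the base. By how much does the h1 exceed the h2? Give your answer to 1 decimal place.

14.4pt

Step 3: 19.0 × 1.200³ = 32.832pt
Step 5: 19.0 × 1.200⁵ = 47.278pt
Difference: 47.278 − 32.832 = 14.446pt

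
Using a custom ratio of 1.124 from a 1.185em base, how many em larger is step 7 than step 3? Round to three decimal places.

1.003em

Step 3: 1.185 × 1.124³ = 1.68274em
Step 7: 1.185 × 1.124⁷ = 2.68585em
Difference: 2.68585 − 1.68274 = 1.00311em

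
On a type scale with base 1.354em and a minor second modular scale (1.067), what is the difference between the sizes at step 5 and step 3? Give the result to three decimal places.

0.228em

Step 3: 1.354 × 1.067³ = 1.64480em
Step 5: 1.354 × 1.067⁵ = 1.87258em
Difference: 1.87258 − 1.64480 = 0.22778em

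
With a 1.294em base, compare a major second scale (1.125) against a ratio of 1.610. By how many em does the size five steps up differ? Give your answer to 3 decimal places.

11.666em

Major second: 1.294 × 1.125⁵ = 2.33183em
At 1.610: 1.294 × 1.610⁵ = 13.99792em
Difference: 13.99792 − 2.33183 = 11.66609em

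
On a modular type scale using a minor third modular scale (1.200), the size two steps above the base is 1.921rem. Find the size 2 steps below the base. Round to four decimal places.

0.9264rem

Moving from step +2 to step -2 is 4 steps down, so divide by r⁴.
1.921 ÷ 1.200⁴ = 1.921 ÷ 2.07360 ≈ 0.9264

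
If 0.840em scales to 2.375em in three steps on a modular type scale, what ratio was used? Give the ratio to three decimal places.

The ratio satisfies 0.840 × r³ = 2.375, so r = (2.375 / 0.840)^(1/3).
r = 2.8274^(1/3) ≈ 1.4140

1.414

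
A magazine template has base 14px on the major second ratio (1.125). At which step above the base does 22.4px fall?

4

1.125ⁿ = 22.4 / 14 = 1.6000
n = ln(1.6000) / ln(1.125) = 0.4700 / 0.1178 ≈ 3.99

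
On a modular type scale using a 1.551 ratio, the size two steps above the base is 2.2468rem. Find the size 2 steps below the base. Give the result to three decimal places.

0.388rem

2.2468 ÷ 1.551⁴ = 2.2468 ÷ 5.78692 ≈ 0.388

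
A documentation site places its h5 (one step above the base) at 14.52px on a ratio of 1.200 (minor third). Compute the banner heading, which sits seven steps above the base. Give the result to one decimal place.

43.4px

The gap is 7 − (1) = 6 steps, so the factor is 1.200^6.
14.52 × 1.200⁶ = 14.52 × 2.98598 ≈ 43.356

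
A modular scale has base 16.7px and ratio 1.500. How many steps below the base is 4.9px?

1.500ⁿ = 16.7 / 4.9 = 3.4082
n = ln(3.4082) / ln(1.500) = 1.2262 / 0.4055 ≈ 3.02

3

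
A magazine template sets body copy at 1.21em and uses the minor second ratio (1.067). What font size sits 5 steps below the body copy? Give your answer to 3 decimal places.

A modular type scale is a geometric sequence: sizeₙ = base × rⁿ.
1.21 ÷ 1.067⁵ = 1.21 ÷ 1.38300 ≈ 0.875

0.875em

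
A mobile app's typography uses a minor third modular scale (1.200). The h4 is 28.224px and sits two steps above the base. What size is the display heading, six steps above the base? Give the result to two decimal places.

Moving from step +2 to step +6 is 4 steps up, so multiply by r⁴.
28.224 × 1.200⁴ = 28.224 × 2.07360 ≈ 58.525

58.53px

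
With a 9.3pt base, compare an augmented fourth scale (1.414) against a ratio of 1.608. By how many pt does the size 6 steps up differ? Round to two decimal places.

86.44pt

Augmented fourth: 9.3 × 1.414⁶ = 74.3326pt
At 1.608: 9.3 × 1.608⁶ = 160.7679pt
Difference: 160.7679 − 74.3326 = 86.4353pt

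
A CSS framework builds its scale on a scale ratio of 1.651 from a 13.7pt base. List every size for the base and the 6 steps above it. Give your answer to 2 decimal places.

Step 0: 13.7pt
Step 1: 13.7 × 1.651 = 22.62
Step 2: 13.7 × 1.651² = 37.34
Step 3: 13.7 × 1.651³ = 61.65
Step 4: 13.7 × 1.651⁴ = 101.79
Step 5: 13.7 × 1.651⁵ = 168.06
Step 6: 13.7 × 1.651⁶ = 277.46

13.70pt, 22.62pt, 37.34pt, 61.65pt, 101.79pt, 168.06pt, 277.46pt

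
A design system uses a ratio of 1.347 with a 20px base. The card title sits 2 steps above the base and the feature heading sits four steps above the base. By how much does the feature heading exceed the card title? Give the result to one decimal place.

Step 2: 20.0 × 1.347² = 36.288px
Step 4: 20.0 × 1.347⁴ = 65.842px
Difference: 65.842 − 36.288 = 29.554px

29.6px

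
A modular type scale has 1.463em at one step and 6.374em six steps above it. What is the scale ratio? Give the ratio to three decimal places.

1.278

r⁶ = 6.374 / 1.463, so r = (6.374/1.463)^(1/6).
r = 4.3568^(1/6) ≈ 1.2780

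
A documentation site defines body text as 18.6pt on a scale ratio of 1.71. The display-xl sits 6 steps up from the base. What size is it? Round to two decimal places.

465.04pt

18.6 × 1.71⁶ = 18.6 × 25.00211 ≈ 465.04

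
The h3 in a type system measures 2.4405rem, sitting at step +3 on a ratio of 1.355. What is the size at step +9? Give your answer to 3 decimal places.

Moving from step +3 to step +9 is 6 steps up, so multiply by r⁶.
2.4405 × 1.355⁶ = 2.4405 × 6.18922 ≈ 15.105

15.105rem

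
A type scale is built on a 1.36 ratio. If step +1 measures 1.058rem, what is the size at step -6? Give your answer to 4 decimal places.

0.1229rem

The gap is -6 − (1) = -7 steps, so the factor is 1.36^-7.
1.058 ÷ 1.36⁷ = 1.058 ÷ 8.60543 ≈ 0.1229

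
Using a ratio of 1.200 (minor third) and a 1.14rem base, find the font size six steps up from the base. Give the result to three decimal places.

Every step multiplies by the scale ratio.
1.14 × 1.200⁶ = 1.14 × 2.98598 ≈ 3.404

3.404rem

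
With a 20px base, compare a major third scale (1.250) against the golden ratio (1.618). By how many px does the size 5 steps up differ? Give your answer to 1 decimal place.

Major third: 20.0 × 1.250⁵ = 61.035px
Golden ratio: 20.0 × 1.618⁵ = 221.780px
Difference: 221.780 − 61.035 = 160.745px

160.7px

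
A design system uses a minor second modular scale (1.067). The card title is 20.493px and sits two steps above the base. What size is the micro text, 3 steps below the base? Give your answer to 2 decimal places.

14.82px

The gap is -3 − (2) = -5 steps, so the factor is 1.067^-5.
20.493 ÷ 1.067⁵ = 20.493 ÷ 1.38300 ≈ 14.818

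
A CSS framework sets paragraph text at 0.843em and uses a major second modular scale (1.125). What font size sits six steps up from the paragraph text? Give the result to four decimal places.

1.7090em

0.843 × 1.125⁶ = 0.843 × 2.02729 ≈ 1.7090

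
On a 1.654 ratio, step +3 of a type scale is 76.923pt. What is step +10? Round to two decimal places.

76.923 × 1.654⁷ = 76.923 × 33.86480 ≈ 2604.982

2604.98pt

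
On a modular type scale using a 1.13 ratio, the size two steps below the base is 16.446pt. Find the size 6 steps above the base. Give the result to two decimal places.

43.72pt

The gap is 6 − (-2) = 8 steps, so the factor is 1.13^8.
16.446 × 1.13⁸ = 16.446 × 2.65844 ≈ 43.721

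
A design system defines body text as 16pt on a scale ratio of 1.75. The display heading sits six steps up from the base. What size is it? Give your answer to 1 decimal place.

A modular type scale is a geometric sequence: sizeₙ = base × rⁿ.
16.0 × 1.75⁶ = 16.0 × 28.72290 ≈ 459.57

459.6pt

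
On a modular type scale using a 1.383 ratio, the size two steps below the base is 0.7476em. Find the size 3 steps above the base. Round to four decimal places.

Moving from step -2 to step +3 is 5 steps up, so multiply by r⁵.
0.7476 × 1.383⁵ = 0.7476 × 5.05954 ≈ 3.7825

3.7825em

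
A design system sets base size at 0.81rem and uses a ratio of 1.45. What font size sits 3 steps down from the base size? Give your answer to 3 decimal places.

0.266rem

0.81 ÷ 1.45³ = 0.81 ÷ 3.04862 ≈ 0.266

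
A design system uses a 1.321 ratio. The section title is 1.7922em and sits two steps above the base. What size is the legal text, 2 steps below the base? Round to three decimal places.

0.589em

1.7922 ÷ 1.321⁴ = 1.7922 ÷ 3.04517 ≈ 0.589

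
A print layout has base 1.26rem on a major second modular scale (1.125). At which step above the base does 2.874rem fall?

1.125ⁿ = 2.874 / 1.26 = 2.2810
n = ln(2.2810) / ln(1.125) = 0.8246 / 0.1178 ≈ 7.00

7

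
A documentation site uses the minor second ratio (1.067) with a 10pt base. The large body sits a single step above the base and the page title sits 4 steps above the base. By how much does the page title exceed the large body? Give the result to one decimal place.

2.3pt

Step 1: 10.0 × 1.067 = 10.670pt
Step 4: 10.0 × 1.067⁴ = 12.962pt
Difference: 12.962 − 10.670 = 2.292pt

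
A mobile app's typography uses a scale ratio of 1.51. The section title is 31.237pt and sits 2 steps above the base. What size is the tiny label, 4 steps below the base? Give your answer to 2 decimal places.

2.64pt

Moving from step +2 to step -4 is 6 steps down, so divide by r⁶.
31.237 ÷ 1.51⁶ = 31.237 ÷ 11.85391 ≈ 2.635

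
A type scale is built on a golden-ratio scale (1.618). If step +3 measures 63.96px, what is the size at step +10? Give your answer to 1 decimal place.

1856.8px

The gap is 10 − (3) = 7 steps, so the factor is 1.618^7.
63.96 × 1.618⁷ = 63.96 × 29.03017 ≈ 1856.770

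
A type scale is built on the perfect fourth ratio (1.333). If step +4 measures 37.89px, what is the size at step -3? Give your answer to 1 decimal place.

5.1px

Moving from step +4 to step -3 is 7 steps down, so divide by r⁷.
37.89 ÷ 1.333⁷ = 37.89 ÷ 7.47844 ≈ 5.067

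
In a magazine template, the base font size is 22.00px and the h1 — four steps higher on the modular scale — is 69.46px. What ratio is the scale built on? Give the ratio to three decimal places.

r⁴ = 69.46 / 22.00, so r = (69.46/22.00)^(1/4).
r = 3.1573^(1/4) ≈ 1.3330

1.333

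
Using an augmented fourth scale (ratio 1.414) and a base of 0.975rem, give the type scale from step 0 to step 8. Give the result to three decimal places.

0.975rem, 1.379rem, 1.949rem, 2.756rem, 3.898rem, 5.511rem, 7.793rem, 11.019rem, 15.581rem

Step 0: 0.975rem
Step 1: 0.975 × 1.414 = 1.379
Step 2: 0.975 × 1.414² = 1.949
Step 3: 0.975 × 1.414³ = 2.756
Step 4: 0.975 × 1.414⁴ = 3.898
Step 5: 0.975 × 1.414⁵ = 5.511
Step 6: 0.975 × 1.414⁶ = 7.793
Step 7: 0.975 × 1.414⁷ = 11.019
Step 8: 0.975 × 1.414⁸ = 15.581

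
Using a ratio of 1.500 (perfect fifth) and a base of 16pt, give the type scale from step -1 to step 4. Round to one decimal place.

10.7pt, 16.0pt, 24.0pt, 36.0pt, 54.0pt, 81.0pt

Step -1: 16.0 ÷ 1.500 = 10.7
Step 0: 16pt
Step 1: 16.0 × 1.500 = 24.0
Step 2: 16.0 × 1.500² = 36.0
Step 3: 16.0 × 1.500³ = 54.0
Step 4: 16.0 × 1.500⁴ = 81.0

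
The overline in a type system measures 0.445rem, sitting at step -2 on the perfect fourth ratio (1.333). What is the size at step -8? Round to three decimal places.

0.079rem

The gap is -8 − (-2) = -6 steps, so the factor is 1.333^-6.
0.445 ÷ 1.333⁶ = 0.445 ÷ 5.61023 ≈ 0.079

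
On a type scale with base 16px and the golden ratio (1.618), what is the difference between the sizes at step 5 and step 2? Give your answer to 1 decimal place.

135.5px

Step 2: 16.0 × 1.618² = 41.887px
Step 5: 16.0 × 1.618⁵ = 177.424px
Difference: 177.424 − 41.887 = 135.537px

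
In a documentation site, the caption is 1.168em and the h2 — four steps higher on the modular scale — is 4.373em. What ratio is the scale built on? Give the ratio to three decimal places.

r⁴ = 4.373 / 1.168, so r = (4.373/1.168)^(1/4).
r = 3.7440^(1/4) ≈ 1.3910

1.391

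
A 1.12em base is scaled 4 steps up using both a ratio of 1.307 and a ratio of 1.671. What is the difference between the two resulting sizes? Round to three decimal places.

5.464em

At 1.307: 1.12 × 1.307⁴ = 3.26829em
At 1.671: 1.12 × 1.671⁴ = 8.73220em
Difference: 8.73220 − 3.26829 = 5.46391em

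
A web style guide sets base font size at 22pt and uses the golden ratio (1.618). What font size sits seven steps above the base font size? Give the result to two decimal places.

638.66pt

22.0 × 1.618⁷ = 22.0 × 29.03017 ≈ 638.66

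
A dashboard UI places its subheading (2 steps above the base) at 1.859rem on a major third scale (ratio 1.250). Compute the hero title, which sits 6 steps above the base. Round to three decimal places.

1.859 × 1.250⁴ = 1.859 × 2.44141 ≈ 4.539

4.539rem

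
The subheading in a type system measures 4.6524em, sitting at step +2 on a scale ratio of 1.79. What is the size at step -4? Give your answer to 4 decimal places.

0.1414em

4.6524 ÷ 1.79⁶ = 4.6524 ÷ 32.89411 ≈ 0.1414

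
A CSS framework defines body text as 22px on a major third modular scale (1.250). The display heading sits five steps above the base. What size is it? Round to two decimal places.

22.0 × 1.250⁵ = 22.0 × 3.05176 ≈ 67.14

67.14px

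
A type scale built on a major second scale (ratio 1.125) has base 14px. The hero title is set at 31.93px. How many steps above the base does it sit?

7

1.125ⁿ = 31.93 / 14 = 2.2807
n = ln(2.2807) / ln(1.125) = 0.8245 / 0.1178 ≈ 7.00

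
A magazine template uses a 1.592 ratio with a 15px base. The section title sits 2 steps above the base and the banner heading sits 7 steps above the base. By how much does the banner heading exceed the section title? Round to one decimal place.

350.8px

Step 2: 15.0 × 1.592² = 38.017px
Step 7: 15.0 × 1.592⁷ = 388.770px
Difference: 388.770 − 38.017 = 350.753px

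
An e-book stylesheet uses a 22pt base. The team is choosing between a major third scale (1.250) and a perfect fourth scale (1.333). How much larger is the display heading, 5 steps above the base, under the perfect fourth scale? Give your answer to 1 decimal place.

25.5pt

Major third: 22.0 × 1.250⁵ = 67.139pt
Perfect fourth: 22.0 × 1.333⁵ = 92.592pt
Difference: 92.592 − 67.139 = 25.453pt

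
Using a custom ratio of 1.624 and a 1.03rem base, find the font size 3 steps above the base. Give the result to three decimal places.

1.03 × 1.624³ = 1.03 × 4.28310 ≈ 4.412

4.412rem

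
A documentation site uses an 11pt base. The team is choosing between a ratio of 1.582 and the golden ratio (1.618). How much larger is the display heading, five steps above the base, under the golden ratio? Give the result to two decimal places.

12.98pt

At 1.582: 11.0 × 1.582⁵ = 108.9996pt
Golden ratio: 11.0 × 1.618⁵ = 121.9791pt
Difference: 121.9791 − 108.9996 = 12.9795pt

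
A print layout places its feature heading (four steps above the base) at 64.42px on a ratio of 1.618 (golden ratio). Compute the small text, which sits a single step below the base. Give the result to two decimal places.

64.42 ÷ 1.618⁵ = 64.42 ÷ 11.08901 ≈ 5.809

5.81px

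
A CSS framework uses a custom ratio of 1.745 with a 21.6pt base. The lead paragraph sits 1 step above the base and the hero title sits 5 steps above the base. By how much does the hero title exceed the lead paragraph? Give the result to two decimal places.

311.79pt

Step 1: 21.6 × 1.745 = 37.6920pt
Step 5: 21.6 × 1.745⁵ = 349.4869pt
Difference: 349.4869 − 37.6920 = 311.7949pt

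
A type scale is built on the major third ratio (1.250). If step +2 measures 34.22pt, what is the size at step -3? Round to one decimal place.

11.2pt

Moving from step +2 to step -3 is 5 steps down, so divide by r⁵.
34.22 ÷ 1.250⁵ = 34.22 ÷ 3.05176 ≈ 11.213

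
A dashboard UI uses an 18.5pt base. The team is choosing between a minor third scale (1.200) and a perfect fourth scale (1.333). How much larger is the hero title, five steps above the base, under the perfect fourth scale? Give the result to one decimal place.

Minor third: 18.5 × 1.200⁵ = 46.034pt
Perfect fourth: 18.5 × 1.333⁵ = 77.861pt
Difference: 77.861 − 46.034 = 31.827pt

31.8pt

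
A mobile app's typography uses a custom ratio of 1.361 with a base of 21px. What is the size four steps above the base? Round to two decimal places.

Every step multiplies by the scale ratio.
21.0 × 1.361⁴ = 21.0 × 3.43109 ≈ 72.05

72.05px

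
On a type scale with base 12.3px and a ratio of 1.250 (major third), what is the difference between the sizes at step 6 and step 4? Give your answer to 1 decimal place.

16.9px

Step 4: 12.3 × 1.250⁴ = 30.029px
Step 6: 12.3 × 1.250⁶ = 46.921px
Difference: 46.921 − 30.029 = 16.892px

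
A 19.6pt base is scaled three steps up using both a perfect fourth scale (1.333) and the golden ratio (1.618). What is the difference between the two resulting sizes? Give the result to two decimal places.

36.60pt

Perfect fourth: 19.6 × 1.333³ = 46.4244pt
Golden ratio: 19.6 × 1.618³ = 83.0217pt
Difference: 83.0217 − 46.4244 = 36.5973pt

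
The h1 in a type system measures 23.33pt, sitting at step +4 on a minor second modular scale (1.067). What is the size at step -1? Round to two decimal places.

The gap is -1 − (4) = -5 steps, so the factor is 1.067^-5.
23.33 ÷ 1.067⁵ = 23.33 ÷ 1.38300 ≈ 16.869

16.87pt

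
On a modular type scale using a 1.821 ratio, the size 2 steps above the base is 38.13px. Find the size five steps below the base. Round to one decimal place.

0.6px

Moving from step +2 to step -5 is 7 steps down, so divide by r⁷.
38.13 ÷ 1.821⁷ = 38.13 ÷ 66.40024 ≈ 0.574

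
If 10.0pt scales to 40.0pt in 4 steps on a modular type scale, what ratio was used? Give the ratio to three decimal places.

r⁴ = 40.0 / 10.0, so r = (40.0/10.0)^(1/4).
r = 4.0000^(1/4) ≈ 1.4142

1.414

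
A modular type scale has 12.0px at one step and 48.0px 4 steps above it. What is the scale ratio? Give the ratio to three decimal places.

The ratio satisfies 12.0 × r⁴ = 48.0, so r = (48.0 / 12.0)^(1/4).
r = 4.0000^(1/4) ≈ 1.4142

1.414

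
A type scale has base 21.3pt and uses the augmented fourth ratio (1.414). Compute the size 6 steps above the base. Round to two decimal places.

170.25pt

21.3 × 1.414⁶ = 21.3 × 7.99275 ≈ 170.25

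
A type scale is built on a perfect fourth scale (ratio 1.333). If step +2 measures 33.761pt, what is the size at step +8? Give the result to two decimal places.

189.41pt

33.761 × 1.333⁶ = 33.761 × 5.61023 ≈ 189.407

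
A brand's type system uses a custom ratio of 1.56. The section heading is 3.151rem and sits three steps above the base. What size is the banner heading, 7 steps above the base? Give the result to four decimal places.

18.6615rem

Moving from step +3 to step +7 is 4 steps up, so multiply by r⁴.
3.151 × 1.56⁴ = 3.151 × 5.92241 ≈ 18.6615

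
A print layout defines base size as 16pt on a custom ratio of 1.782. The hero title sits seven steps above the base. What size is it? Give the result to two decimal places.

913.01pt

Each step on a modular scale multiplies by the ratio, so the size n steps from the base is base × ratioⁿ.
16.0 × 1.782⁷ = 16.0 × 57.06291 ≈ 913.01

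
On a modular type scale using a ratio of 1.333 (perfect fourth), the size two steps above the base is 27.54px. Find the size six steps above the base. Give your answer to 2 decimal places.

86.95px

27.54 × 1.333⁴ = 27.54 × 3.15733 ≈ 86.953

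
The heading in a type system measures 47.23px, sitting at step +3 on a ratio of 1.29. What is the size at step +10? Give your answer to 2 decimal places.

280.77px

Moving from step +3 to step +10 is 7 steps up, so multiply by r⁷.
47.23 × 1.29⁷ = 47.23 × 5.94467 ≈ 280.767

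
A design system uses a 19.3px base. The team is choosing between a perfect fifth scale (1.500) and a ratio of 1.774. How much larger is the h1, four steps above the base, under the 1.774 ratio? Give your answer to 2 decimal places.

93.44px

Perfect fifth: 19.3 × 1.500⁴ = 97.7062px
At 1.774: 19.3 × 1.774⁴ = 191.1489px
Difference: 191.1489 − 97.7062 = 93.4427px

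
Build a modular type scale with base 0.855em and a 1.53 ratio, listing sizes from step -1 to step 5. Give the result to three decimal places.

0.559em, 0.855em, 1.308em, 2.001em, 3.062em, 4.685em, 7.168em

Step -1: 0.855 ÷ 1.53 = 0.559
Step 0: 0.855em
Step 1: 0.855 × 1.53 = 1.308
Step 2: 0.855 × 1.53² = 2.001
Step 3: 0.855 × 1.53³ = 3.062
Step 4: 0.855 × 1.53⁴ = 4.685
Step 5: 0.855 × 1.53⁵ = 7.168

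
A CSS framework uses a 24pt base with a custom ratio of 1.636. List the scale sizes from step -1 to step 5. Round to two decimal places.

Step -1: 24.0 ÷ 1.636 = 14.67
Step 0: 24pt
Step 1: 24.0 × 1.636 = 39.26
Step 2: 24.0 × 1.636² = 64.24
Step 3: 24.0 × 1.636³ = 105.09
Step 4: 24.0 × 1.636⁴ = 171.93
Step 5: 24.0 × 1.636⁵ = 281.27

14.67pt, 24.00pt, 39.26pt, 64.24pt, 105.09pt, 171.93pt, 281.27pt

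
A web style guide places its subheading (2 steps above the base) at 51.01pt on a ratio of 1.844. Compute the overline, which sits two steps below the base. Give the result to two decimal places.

Moving from step +2 to step -2 is 4 steps down, so divide by r⁴.
51.01 ÷ 1.844⁴ = 51.01 ÷ 11.56228 ≈ 4.412

4.41pt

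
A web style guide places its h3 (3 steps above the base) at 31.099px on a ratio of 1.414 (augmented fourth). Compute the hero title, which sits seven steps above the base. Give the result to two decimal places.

124.32px

Moving from step +3 to step +7 is 4 steps up, so multiply by r⁴.
31.099 × 1.414⁴ = 31.099 × 3.99758 ≈ 124.321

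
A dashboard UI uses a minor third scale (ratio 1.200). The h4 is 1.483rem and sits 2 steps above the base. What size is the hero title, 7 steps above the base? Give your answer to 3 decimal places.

1.483 × 1.200⁵ = 1.483 × 2.48832 ≈ 3.690

3.690rem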